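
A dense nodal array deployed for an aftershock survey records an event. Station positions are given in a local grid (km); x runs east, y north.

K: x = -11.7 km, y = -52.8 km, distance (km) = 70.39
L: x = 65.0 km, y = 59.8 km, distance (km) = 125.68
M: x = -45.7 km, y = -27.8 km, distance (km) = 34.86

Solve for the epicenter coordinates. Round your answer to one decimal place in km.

(-49.0, 6.9)

Circle about each station: (x + 11.7)² + (y + 52.8)² = 70.39²; (x − 65.0)² + (y − 59.8)² = 125.68²; (x + 45.7)² + (y + 27.8)² = 34.86².
Subtracting the K equation from the L and M equations removes the quadratic terms:
153.4 x + 225.2 y = -5964.40
-68.0 x + 50.0 y = 3676.13
Solving the 2×2 system: x ≈ -49.0, y ≈ 6.9 km.
Check against K (with the unrounded x, y): √((x + 11.7)²+(y + 52.8)²) = 70.38 ≈ 70.39 km. ✓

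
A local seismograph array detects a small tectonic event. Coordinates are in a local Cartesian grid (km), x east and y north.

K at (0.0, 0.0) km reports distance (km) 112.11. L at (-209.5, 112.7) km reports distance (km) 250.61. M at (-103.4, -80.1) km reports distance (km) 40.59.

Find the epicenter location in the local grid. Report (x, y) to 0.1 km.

-64.5 km east, -91.7 km north

Circle about each station: x² + y² = 112.11²; (x + 209.5)² + (y − 112.7)² = 250.61²; (x + 103.4)² + (y + 80.1)² = 40.59².
Subtracting pairs of circle equations eliminates x²+y² and gives linear equations (the radical axes):
-419.0 x + 225.4 y = 6354.82
-206.8 x − 160.2 y = 28028.67
Solving the 2×2 system: x ≈ -64.5, y ≈ -91.7 km.
Check against K (with the unrounded x, y): √(x²+y²) = 112.11 ≈ 112.11 km. ✓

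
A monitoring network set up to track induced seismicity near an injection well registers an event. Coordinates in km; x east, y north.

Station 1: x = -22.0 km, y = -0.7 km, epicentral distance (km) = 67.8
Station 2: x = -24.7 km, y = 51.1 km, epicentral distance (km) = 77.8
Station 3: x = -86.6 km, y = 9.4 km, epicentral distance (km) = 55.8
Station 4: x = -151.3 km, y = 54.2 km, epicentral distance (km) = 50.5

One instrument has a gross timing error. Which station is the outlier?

Solve using three stations at a time. Using Station 2, Station 3, Station 4 (subtract circle equations pairwise → linear system) gives (x, y) ≈ (-101.6, 63.2).
Distances from that point to each station vs reported:
  Station 1: calculated 102.0 vs reported 67.8 → residual 34.2 km
  Station 2: calculated 77.8 vs reported 77.8 → residual 0.0 km
  Station 3: calculated 55.8 vs reported 55.8 → residual 0.0 km
  Station 4: calculated 50.5 vs reported 50.5 → residual 0.0 km
Station 2, Station 3, Station 4 are mutually consistent (residuals ≈ 0); Station 1 is off by 34.2 km.

Station 1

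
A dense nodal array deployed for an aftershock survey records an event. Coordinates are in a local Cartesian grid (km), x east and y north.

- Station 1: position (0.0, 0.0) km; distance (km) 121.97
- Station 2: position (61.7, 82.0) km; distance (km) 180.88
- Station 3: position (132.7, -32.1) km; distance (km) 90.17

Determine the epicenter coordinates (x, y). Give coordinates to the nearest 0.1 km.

x ≈ 71.8 km, y ≈ -98.6 km

Circle about each station: x² + y² = 121.97²; (x − 61.7)² + (y − 82.0)² = 180.88²; (x − 132.7)² + (y + 32.1)² = 90.17².
Subtracting the Station 1 equation from the Station 2 and Station 3 equations removes the quadratic terms:
123.4 x + 164.0 y = -7310.00
265.4 x − 64.2 y = 25385.75
Solving the 2×2 system: x ≈ 71.8, y ≈ -98.6 km.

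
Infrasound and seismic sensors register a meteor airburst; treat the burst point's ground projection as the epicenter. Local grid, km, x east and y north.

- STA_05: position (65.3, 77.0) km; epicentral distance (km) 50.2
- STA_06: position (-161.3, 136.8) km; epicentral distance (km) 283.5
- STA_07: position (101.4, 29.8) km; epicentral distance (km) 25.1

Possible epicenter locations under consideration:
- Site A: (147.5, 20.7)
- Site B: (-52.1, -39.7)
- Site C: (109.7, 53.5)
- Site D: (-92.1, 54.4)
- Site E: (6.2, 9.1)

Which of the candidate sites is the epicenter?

Site C

For each candidate, compare |candidate − station| to the reported distance:
Site A: residuals STA_05 49.4, STA_06 46.4, STA_07 21.9 → max 49.4 km
Site B: residuals STA_05 115.3, STA_06 76.0, STA_07 143.4 → max 143.4 km
Site C: residuals STA_05 0.0, STA_06 0.0, STA_07 0.0 → max 0.0 km
Site D: residuals STA_05 108.8, STA_06 175.9, STA_07 170.0 → max 175.9 km
Site E: residuals STA_05 39.8, STA_06 72.9, STA_07 72.3 → max 72.9 km
Only Site C has all residuals ≈ 0.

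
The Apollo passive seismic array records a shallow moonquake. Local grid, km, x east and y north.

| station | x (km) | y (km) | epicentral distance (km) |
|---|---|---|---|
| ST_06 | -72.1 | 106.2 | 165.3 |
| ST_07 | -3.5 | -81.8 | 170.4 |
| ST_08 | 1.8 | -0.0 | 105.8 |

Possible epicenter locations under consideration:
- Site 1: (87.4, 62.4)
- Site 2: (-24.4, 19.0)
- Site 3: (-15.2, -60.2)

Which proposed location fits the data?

For each candidate, compare |candidate − station| to the reported distance:
Site 1: residuals ST_06 0.1, ST_07 0.1, ST_08 0.1 → max 0.1 km
Site 2: residuals ST_06 65.9, ST_07 67.5, ST_08 73.4 → max 73.4 km
Site 3: residuals ST_06 10.6, ST_07 145.8, ST_08 43.2 → max 145.8 km
Only Site 1 has all residuals ≈ 0.

Site 1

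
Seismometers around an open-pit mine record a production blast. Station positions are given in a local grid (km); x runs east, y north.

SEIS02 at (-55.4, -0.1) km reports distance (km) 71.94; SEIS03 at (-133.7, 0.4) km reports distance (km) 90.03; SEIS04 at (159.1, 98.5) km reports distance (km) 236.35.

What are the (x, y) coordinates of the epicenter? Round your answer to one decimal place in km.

x ≈ -75.4 km, y ≈ 69.0 km

Circle about each station: (x + 55.4)² + (y + 0.1)² = 71.94²; (x + 133.7)² + (y − 0.4)² = 90.03²; (x − 159.1)² + (y − 98.5)² = 236.35².
Subtracting the SEIS02 equation from the SEIS03 and SEIS04 equations removes the quadratic terms:
-156.6 x + 1.0 y = 11876.64
429.0 x + 197.2 y = -18740.07
Solving the 2×2 system: x ≈ -75.4, y ≈ 69.0 km.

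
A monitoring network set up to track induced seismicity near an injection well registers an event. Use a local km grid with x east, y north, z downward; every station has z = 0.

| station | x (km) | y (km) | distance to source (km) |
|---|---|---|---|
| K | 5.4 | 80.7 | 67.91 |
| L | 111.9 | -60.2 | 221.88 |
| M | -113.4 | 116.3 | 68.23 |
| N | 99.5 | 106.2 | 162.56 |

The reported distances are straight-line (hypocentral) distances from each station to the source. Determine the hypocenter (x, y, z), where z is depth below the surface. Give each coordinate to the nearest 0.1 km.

(-59.6, 79.2, 19.6)

Each station gives a sphere (x−x_i)² + (y−y_i)² + z² = d_i² (stations at z=0).
Subtracting the K sphere from L and M: z² cancels, leaving linear equations in x and y:
213.0 x − 281.8 y = -35014.97
-237.6 x + 71.2 y = 19800.04
Solving: x ≈ -59.598, y ≈ 79.207 km (keep extra digits for the depth step; rounded: -59.6, 79.2).
Then from the K sphere: z² = 67.91² − (x − 5.4)² − (y − 80.7)² with x = -59.598, y = 79.207, so z ≈ 19.616 ≈ 19.6 km.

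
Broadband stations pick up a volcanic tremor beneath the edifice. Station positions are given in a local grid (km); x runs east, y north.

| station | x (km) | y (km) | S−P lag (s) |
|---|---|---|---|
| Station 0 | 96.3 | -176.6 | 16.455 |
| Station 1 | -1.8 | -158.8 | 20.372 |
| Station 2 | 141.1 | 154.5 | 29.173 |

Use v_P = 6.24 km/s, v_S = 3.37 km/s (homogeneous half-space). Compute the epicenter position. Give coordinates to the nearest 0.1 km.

(106.9, -56.5)

Distance from S−P lag: d = Δt · v_P v_S / (v_P − v_S) = Δt · (6.24·3.37)/(6.24−3.37) ≈ 7.3271·Δt.
So d_Station 0 = 120.57, d_Station 1 = 149.27, d_Station 2 = 213.75 km.
Circle about each station: (x − 96.3)² + (y + 176.6)² = 120.57²; (x + 1.8)² + (y + 158.8)² = 149.27²; (x − 141.1)² + (y − 154.5)² = 213.75².
Subtracting pairs of circle equations eliminates x²+y² and gives linear equations (the radical axes):
-196.2 x + 35.6 y = -22984.98
89.6 x + 662.2 y = -27833.73
Solving the 2×2 system: x ≈ 106.9, y ≈ -56.5 km.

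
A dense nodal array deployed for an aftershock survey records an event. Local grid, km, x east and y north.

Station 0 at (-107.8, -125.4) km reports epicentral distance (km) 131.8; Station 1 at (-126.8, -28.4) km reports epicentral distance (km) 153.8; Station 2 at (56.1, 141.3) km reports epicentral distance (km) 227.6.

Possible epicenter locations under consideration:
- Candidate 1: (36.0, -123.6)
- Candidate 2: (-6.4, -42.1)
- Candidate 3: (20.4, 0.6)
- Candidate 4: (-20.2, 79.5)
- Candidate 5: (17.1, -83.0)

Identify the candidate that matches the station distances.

Candidate 5

For each candidate, compare |candidate − station| to the reported distance:
Candidate 1: residuals Station 0 12.0, Station 1 34.8, Station 2 38.1 → max 38.1 km
Candidate 2: residuals Station 0 0.6, Station 1 32.6, Station 2 33.8 → max 33.8 km
Candidate 3: residuals Station 0 48.0, Station 1 3.8, Station 2 82.4 → max 82.4 km
Candidate 4: residuals Station 0 91.0, Station 1 2.1, Station 2 129.4 → max 129.4 km
Candidate 5: residuals Station 0 0.1, Station 1 0.1, Station 2 0.1 → max 0.1 km
Only Candidate 5 has all residuals ≈ 0.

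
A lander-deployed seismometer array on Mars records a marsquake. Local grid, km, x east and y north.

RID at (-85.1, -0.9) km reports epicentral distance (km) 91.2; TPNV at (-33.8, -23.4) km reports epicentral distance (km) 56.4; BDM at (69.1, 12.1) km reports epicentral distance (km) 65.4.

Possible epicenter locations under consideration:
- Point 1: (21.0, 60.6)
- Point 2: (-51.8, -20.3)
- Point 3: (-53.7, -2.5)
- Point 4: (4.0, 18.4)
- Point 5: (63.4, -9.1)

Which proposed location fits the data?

For each candidate, compare |candidate − station| to the reported distance:
Point 1: residuals RID 31.4, TPNV 43.9, BDM 2.9 → max 43.9 km
Point 2: residuals RID 52.7, TPNV 38.1, BDM 59.8 → max 59.8 km
Point 3: residuals RID 59.8, TPNV 27.5, BDM 58.3 → max 59.8 km
Point 4: residuals RID 0.0, TPNV 0.0, BDM 0.0 → max 0.0 km
Point 5: residuals RID 57.5, TPNV 41.8, BDM 43.4 → max 57.5 km
Only Point 4 has all residuals ≈ 0.

Point 4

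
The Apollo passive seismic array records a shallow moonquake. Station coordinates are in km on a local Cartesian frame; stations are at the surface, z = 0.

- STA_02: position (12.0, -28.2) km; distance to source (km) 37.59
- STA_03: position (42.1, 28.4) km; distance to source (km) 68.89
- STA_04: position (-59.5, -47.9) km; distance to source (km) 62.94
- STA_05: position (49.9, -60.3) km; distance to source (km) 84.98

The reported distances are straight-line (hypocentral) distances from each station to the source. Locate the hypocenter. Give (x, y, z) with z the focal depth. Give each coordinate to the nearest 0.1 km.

x ≈ -14.4 km, y ≈ -7.3 km, depth ≈ 16.7 km

Each station gives a sphere (x−x_i)² + (y−y_i)² + z² = d_i² (stations at z=0).
Subtracting the STA_02 sphere from STA_03 and STA_04: z² cancels, leaving linear equations in x and y:
60.2 x + 113.2 y = -1693.09
-143.0 x − 39.4 y = 2346.98
Solving: x ≈ -14.402, y ≈ -7.298 km (keep extra digits for the depth step; rounded: -14.4, -7.3).
Then from the STA_02 sphere: z² = 37.59² − (x − 12.0)² − (y + 28.2)² with x = -14.402, y = -7.298, so z ≈ 16.705 ≈ 16.7 km.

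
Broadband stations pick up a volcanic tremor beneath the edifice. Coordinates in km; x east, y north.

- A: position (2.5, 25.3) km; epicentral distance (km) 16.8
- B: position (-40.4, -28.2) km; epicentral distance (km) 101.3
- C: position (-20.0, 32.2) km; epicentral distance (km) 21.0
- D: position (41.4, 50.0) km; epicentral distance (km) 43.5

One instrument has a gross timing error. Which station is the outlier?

Solve using three stations at a time. Using A, C, D (subtract circle equations pairwise → linear system) gives (x, y) ≈ (-1.3, 41.6).
Distances from that point to each station vs reported:
  A: calculated 16.8 vs reported 16.8 → residual 0.0 km
  B: calculated 80.0 vs reported 101.3 → residual 21.3 km
  C: calculated 21.0 vs reported 21.0 → residual 0.0 km
  D: calculated 43.5 vs reported 43.5 → residual 0.0 km
A, C, D are mutually consistent (residuals ≈ 0); B is off by 21.3 km.

B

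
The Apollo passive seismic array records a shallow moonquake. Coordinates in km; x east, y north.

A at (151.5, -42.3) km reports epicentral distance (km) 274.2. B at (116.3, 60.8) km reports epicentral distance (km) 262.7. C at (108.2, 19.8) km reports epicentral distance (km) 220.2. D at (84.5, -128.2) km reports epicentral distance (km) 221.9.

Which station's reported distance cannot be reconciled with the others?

C

Solve using three stations at a time. Using A, B, D (subtract circle equations pairwise → linear system) gives (x, y) ≈ (-122.8, -48.5).
Distances from that point to each station vs reported:
  A: calculated 274.4 vs reported 274.2 → residual 0.2 km
  B: calculated 262.9 vs reported 262.7 → residual 0.2 km
  C: calculated 240.9 vs reported 220.2 → residual 20.7 km
  D: calculated 222.1 vs reported 221.9 → residual 0.2 km
A, B, D are mutually consistent (residuals ≈ 0); C is off by 20.7 km.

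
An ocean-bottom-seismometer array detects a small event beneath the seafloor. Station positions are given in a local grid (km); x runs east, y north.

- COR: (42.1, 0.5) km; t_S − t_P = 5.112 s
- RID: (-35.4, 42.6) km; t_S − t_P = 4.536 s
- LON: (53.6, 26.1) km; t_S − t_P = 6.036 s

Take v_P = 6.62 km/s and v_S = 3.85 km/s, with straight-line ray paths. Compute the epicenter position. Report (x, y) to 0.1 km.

-1.4 km east, 18.4 km north

Distance from S−P lag: d = Δt · v_P v_S / (v_P − v_S) = Δt · (6.62·3.85)/(6.62−3.85) ≈ 9.2011·Δt.
So d_COR = 47.04, d_RID = 41.74, d_LON = 55.54 km.
Circle about each station: (x − 42.1)² + (y − 0.5)² = 47.04²; (x + 35.4)² + (y − 42.6)² = 41.74²; (x − 53.6)² + (y − 26.1)² = 55.54².
Subtracting the COR equation from the RID and LON equations removes the quadratic terms:
-155.0 x + 84.2 y = 1765.79
23.0 x + 51.2 y = 909.58
Solving the 2×2 system: x ≈ -1.4, y ≈ 18.4 km.
Check against COR (with the unrounded x, y): √((x − 42.1)²+(y − 0.5)²) = 47.04 ≈ 47.04 km. ✓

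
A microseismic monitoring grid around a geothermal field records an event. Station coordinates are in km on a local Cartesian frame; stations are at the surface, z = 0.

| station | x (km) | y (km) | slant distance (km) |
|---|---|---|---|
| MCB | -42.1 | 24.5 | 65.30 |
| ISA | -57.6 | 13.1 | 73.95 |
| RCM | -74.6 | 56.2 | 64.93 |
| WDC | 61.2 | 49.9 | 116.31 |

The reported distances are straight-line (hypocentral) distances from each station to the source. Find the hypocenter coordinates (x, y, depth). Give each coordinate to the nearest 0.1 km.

(-40.7, 59.2, 55.3)

Each station gives a sphere (x−x_i)² + (y−y_i)² + z² = d_i² (stations at z=0).
Subtracting the MCB sphere from ISA and RCM: z² cancels, leaving linear equations in x and y:
-31.0 x − 22.8 y = -87.80
-65.0 x + 63.4 y = 6399.13
Solving: x ≈ -40.707, y ≈ 59.198 km (keep extra digits for the depth step; rounded: -40.7, 59.2).
Then from the MCB sphere: z² = 65.30² − (x + 42.1)² − (y − 24.5)² with x = -40.707, y = 59.198, so z ≈ 55.301 ≈ 55.3 km.
Check against WDC (with the unrounded solution): distance 116.32 ≈ 116.31 km. ✓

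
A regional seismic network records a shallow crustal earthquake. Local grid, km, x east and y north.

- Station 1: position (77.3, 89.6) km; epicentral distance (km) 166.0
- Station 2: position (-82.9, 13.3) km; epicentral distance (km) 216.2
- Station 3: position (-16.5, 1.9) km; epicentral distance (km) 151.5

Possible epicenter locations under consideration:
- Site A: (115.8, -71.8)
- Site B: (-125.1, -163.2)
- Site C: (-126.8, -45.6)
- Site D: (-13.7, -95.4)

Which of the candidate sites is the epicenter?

Site A

For each candidate, compare |candidate − station| to the reported distance:
Site A: residuals Station 1 0.1, Station 2 0.0, Station 3 0.1 → max 0.1 km
Site B: residuals Station 1 157.8, Station 2 34.7, Station 3 46.1 → max 157.8 km
Site C: residuals Station 1 78.8, Station 2 142.7, Station 3 31.4 → max 142.7 km
Site D: residuals Station 1 40.2, Station 2 87.3, Station 3 54.2 → max 87.3 km
Only Site A has all residuals ≈ 0.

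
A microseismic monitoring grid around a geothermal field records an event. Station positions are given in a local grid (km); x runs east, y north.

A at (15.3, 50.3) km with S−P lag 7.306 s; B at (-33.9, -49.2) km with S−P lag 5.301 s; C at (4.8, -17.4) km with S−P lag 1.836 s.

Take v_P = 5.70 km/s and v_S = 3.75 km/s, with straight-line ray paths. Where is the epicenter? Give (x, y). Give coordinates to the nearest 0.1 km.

Distance from S−P lag: d = Δt · v_P v_S / (v_P − v_S) = Δt · (5.70·3.75)/(5.70−3.75) ≈ 10.9615·Δt.
So d_A = 80.08, d_B = 58.11, d_C = 20.13 km.
Circle about each station: (x − 15.3)² + (y − 50.3)² = 80.08²; (x + 33.9)² + (y + 49.2)² = 58.11²; (x − 4.8)² + (y + 17.4)² = 20.13².
Subtracting the A equation from the B and C equations removes the quadratic terms:
-98.4 x − 199.0 y = 3841.70
-21.0 x − 135.4 y = 3569.21
Solving the 2×2 system: x ≈ 20.8, y ≈ -29.6 km.

(20.8, -29.6)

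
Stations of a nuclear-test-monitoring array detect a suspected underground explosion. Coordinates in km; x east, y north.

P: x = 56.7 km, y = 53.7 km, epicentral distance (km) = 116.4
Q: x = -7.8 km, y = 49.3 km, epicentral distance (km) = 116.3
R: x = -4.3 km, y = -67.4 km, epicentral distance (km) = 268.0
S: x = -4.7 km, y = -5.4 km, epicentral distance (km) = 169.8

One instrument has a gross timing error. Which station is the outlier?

R

Solve using three stations at a time. Using P, Q, S (subtract circle equations pairwise → linear system) gives (x, y) ≈ (16.7, 163.2).
Distances from that point to each station vs reported:
  P: calculated 116.6 vs reported 116.4 → residual 0.2 km
  Q: calculated 116.5 vs reported 116.3 → residual 0.2 km
  R: calculated 231.5 vs reported 268.0 → residual 36.5 km
  S: calculated 169.9 vs reported 169.8 → residual 0.1 km
P, Q, S are mutually consistent (residuals ≈ 0); R is off by 36.5 km.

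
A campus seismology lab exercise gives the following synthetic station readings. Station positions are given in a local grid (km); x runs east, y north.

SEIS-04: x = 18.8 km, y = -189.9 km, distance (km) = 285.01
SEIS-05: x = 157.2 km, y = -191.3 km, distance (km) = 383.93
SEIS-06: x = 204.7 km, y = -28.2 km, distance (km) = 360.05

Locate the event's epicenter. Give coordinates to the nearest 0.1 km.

Circle about each station: (x − 18.8)² + (y + 189.9)² = 285.01²; (x − 157.2)² + (y + 191.3)² = 383.93²; (x − 204.7)² + (y + 28.2)² = 360.05².
Subtracting the SEIS-04 equation from the SEIS-05 and SEIS-06 equations removes the quadratic terms:
276.8 x − 2.8 y = -41279.46
371.8 x + 323.4 y = -42123.42
Solving the 2×2 system: x ≈ -148.7, y ≈ 40.7 km.
Check against SEIS-04 (with the unrounded x, y): √((x − 18.8)²+(y + 189.9)²) = 285.04 ≈ 285.01 km. ✓

x ≈ -148.7 km, y ≈ 40.7 km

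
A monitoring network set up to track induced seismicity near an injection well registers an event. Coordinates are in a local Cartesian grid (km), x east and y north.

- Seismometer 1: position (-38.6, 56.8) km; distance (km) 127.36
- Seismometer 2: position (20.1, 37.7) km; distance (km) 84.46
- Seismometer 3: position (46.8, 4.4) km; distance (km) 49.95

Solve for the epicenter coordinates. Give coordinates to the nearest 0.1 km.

Circle about each station: (x + 38.6)² + (y − 56.8)² = 127.36²; (x − 20.1)² + (y − 37.7)² = 84.46²; (x − 46.8)² + (y − 4.4)² = 49.95².
Subtracting pairs of circle equations eliminates x²+y² and gives linear equations (the radical axes):
117.4 x − 38.2 y = 6196.18
170.8 x − 104.8 y = 11218.97
Solving the 2×2 system: x ≈ 38.2, y ≈ -44.8 km.

x ≈ 38.2 km, y ≈ -44.8 km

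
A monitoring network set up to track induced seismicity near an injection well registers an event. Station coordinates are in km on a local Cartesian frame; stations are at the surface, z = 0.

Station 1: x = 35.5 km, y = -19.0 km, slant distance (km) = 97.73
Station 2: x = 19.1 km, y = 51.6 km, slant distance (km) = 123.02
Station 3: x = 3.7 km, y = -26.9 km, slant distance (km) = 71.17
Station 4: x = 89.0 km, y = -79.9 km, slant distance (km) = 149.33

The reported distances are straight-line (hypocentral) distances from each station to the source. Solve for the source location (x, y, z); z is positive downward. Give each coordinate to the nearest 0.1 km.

Each station gives a sphere (x−x_i)² + (y−y_i)² + z² = d_i² (stations at z=0).
Subtracting the Station 1 sphere from Station 2 and Station 3: z² cancels, leaving linear equations in x and y:
-32.8 x + 141.2 y = -4176.65
-63.6 x − 15.8 y = 3602.03
Solving: x ≈ -46.598, y ≈ -40.404 km (keep extra digits for the depth step; rounded: -46.6, -40.4).
Then from the Station 1 sphere: z² = 97.73² − (x − 35.5)² − (y + 19.0)² with x = -46.598, y = -40.404, so z ≈ 48.507 ≈ 48.5 km.
Check against Station 4 (with the unrounded solution): distance 149.33 ≈ 149.33 km. ✓

x ≈ -46.6 km, y ≈ -40.4 km, depth ≈ 48.5 km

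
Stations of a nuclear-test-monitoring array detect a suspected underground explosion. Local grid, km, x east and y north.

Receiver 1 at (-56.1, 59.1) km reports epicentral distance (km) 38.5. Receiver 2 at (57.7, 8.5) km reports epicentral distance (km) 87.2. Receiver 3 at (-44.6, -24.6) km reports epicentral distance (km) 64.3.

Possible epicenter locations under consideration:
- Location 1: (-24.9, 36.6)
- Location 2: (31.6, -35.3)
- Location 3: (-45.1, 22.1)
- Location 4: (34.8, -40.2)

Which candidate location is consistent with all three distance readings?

Location 1

For each candidate, compare |candidate − station| to the reported distance:
Location 1: residuals Receiver 1 0.0, Receiver 2 0.0, Receiver 3 0.0 → max 0.0 km
Location 2: residuals Receiver 1 90.4, Receiver 2 36.2, Receiver 3 12.6 → max 90.4 km
Location 3: residuals Receiver 1 0.1, Receiver 2 16.5, Receiver 3 17.6 → max 17.6 km
Location 4: residuals Receiver 1 96.1, Receiver 2 33.4, Receiver 3 16.6 → max 96.1 km
Only Location 1 has all residuals ≈ 0.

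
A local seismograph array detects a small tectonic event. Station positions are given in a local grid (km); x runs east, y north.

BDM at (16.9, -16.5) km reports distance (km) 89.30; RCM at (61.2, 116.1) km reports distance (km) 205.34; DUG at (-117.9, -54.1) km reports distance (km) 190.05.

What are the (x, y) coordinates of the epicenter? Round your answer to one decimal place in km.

x ≈ 68.9 km, y ≈ -89.1 km

Circle about each station: (x − 16.9)² + (y + 16.5)² = 89.30²; (x − 61.2)² + (y − 116.1)² = 205.34²; (x + 117.9)² + (y + 54.1)² = 190.05².
Subtracting the BDM equation from the RCM and DUG equations removes the quadratic terms:
88.6 x + 265.2 y = -17523.24
-269.6 x − 75.2 y = -11875.15
Solving the 2×2 system: x ≈ 68.9, y ≈ -89.1 km.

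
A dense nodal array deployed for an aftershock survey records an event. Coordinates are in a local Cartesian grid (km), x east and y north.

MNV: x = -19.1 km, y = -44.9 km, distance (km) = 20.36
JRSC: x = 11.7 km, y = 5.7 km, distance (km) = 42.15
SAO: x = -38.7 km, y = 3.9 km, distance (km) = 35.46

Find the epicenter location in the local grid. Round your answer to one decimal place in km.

x ≈ -17.6 km, y ≈ -24.6 km

Circle about each station: (x + 19.1)² + (y + 44.9)² = 20.36²; (x − 11.7)² + (y − 5.7)² = 42.15²; (x + 38.7)² + (y − 3.9)² = 35.46².
Subtracting pairs of circle equations eliminates x²+y² and gives linear equations (the radical axes):
61.6 x + 101.2 y = -3573.53
-39.2 x + 97.6 y = -1710.80
Solving the 2×2 system: x ≈ -17.6, y ≈ -24.6 km.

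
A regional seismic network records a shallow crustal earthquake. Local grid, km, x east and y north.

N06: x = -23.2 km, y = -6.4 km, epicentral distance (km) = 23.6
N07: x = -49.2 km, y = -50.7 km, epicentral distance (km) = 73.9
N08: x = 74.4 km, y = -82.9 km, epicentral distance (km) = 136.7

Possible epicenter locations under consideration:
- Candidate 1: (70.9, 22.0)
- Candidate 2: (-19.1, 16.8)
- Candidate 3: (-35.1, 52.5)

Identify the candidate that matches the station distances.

For each candidate, compare |candidate − station| to the reported distance:
Candidate 1: residuals N06 74.7, N07 66.5, N08 31.7 → max 74.7 km
Candidate 2: residuals N06 0.0, N07 0.0, N08 0.0 → max 0.0 km
Candidate 3: residuals N06 36.5, N07 30.3, N08 37.4 → max 37.4 km
Only Candidate 2 has all residuals ≈ 0.

Candidate 2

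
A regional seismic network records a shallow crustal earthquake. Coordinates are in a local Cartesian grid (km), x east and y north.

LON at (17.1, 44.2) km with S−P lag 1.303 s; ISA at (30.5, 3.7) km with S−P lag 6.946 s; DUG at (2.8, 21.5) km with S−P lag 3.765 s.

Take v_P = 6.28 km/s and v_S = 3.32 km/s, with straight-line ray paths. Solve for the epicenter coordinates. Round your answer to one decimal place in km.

x ≈ 8.5 km, y ≈ 47.4 km

Distance from S−P lag: d = Δt · v_P v_S / (v_P − v_S) = Δt · (6.28·3.32)/(6.28−3.32) ≈ 7.0438·Δt.
So d_LON = 9.18, d_ISA = 48.93, d_DUG = 26.52 km.
Circle about each station: (x − 17.1)² + (y − 44.2)² = 9.18²; (x − 30.5)² + (y − 3.7)² = 48.93²; (x − 2.8)² + (y − 21.5)² = 26.52².
Subtracting the LON equation from the ISA and DUG equations removes the quadratic terms:
26.8 x − 81.0 y = -3611.98
-28.6 x − 45.4 y = -2395.00
Solving the 2×2 system: x ≈ 8.5, y ≈ 47.4 km.
Check against LON (with the unrounded x, y): √((x − 17.1)²+(y − 44.2)²) = 9.18 ≈ 9.18 km. ✓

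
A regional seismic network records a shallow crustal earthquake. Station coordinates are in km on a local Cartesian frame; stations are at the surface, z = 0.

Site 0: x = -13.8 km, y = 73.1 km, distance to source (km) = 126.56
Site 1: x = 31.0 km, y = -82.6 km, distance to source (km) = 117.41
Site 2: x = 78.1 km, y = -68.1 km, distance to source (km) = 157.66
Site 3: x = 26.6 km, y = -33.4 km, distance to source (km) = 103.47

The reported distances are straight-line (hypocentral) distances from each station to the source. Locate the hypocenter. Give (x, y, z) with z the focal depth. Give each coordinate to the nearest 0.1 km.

x ≈ -75.1 km, y ≈ -36.0 km, depth ≈ 18.9 km

Each station gives a sphere (x−x_i)² + (y−y_i)² + z² = d_i² (stations at z=0).
Subtracting the Site 0 sphere from Site 1 and Site 2: z² cancels, leaving linear equations in x and y:
89.6 x − 311.4 y = 4482.04
183.8 x − 282.4 y = -3636.07
Solving: x ≈ -75.096, y ≈ -36.001 km (keep extra digits for the depth step; rounded: -75.1, -36.0).
Then from the Site 0 sphere: z² = 126.56² − (x + 13.8)² − (y − 73.1)² with x = -75.096, y = -36.001, so z ≈ 18.900 ≈ 18.9 km.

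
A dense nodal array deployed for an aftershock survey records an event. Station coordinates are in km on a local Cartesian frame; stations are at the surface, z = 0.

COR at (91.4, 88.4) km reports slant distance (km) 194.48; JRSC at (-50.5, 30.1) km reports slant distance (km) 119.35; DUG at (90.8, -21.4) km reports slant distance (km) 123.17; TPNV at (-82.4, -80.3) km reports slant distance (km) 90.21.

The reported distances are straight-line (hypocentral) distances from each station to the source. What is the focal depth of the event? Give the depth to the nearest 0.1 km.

52.5 km

Each station gives a sphere (x−x_i)² + (y−y_i)² + z² = d_i² (stations at z=0).
Subtracting the COR sphere from JRSC and DUG: z² cancels, leaving linear equations in x and y:
-283.8 x − 116.6 y = 10865.79
-1.2 x − 219.6 y = 15185.70
Solving: x ≈ -9.898, y ≈ -69.098 km (keep extra digits for the depth step; rounded: -9.9, -69.1).
Then from the COR sphere: z² = 194.48² − (x − 91.4)² − (y − 88.4)² with x = -9.898, y = -69.098, so z ≈ 52.493 ≈ 52.5 km.
Check against TPNV (with the unrounded solution): distance 90.21 ≈ 90.21 km. ✓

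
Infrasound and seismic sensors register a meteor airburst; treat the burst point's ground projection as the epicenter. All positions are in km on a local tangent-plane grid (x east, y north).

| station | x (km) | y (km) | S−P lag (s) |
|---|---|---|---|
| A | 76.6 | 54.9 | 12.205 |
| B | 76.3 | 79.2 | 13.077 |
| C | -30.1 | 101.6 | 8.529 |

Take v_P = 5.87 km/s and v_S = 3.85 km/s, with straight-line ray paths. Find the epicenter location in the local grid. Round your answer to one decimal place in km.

(-51.9, 8.7)

Distance from S−P lag: d = Δt · v_P v_S / (v_P − v_S) = Δt · (5.87·3.85)/(5.87−3.85) ≈ 11.1879·Δt.
So d_A = 136.55, d_B = 146.30, d_C = 95.42 km.
Circle about each station: (x − 76.6)² + (y − 54.9)² = 136.55²; (x − 76.3)² + (y − 79.2)² = 146.30²; (x + 30.1)² + (y − 101.6)² = 95.42².
Subtracting pairs of circle equations eliminates x²+y² and gives linear equations (the radical axes):
-0.6 x + 48.6 y = 454.97
-213.4 x + 93.4 y = 11887.93
Solving the 2×2 system: x ≈ -51.9, y ≈ 8.7 km.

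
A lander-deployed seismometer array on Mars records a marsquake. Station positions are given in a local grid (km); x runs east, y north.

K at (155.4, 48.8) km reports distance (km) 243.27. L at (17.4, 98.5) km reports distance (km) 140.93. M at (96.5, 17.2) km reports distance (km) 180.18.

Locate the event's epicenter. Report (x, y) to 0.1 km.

-82.8 km east, -0.6 km north

Circle about each station: (x − 155.4)² + (y − 48.8)² = 243.27²; (x − 17.4)² + (y − 98.5)² = 140.93²; (x − 96.5)² + (y − 17.2)² = 180.18².
Subtracting the K equation from the L and M equations removes the quadratic terms:
-276.0 x + 99.4 y = 22793.44
-117.8 x − 63.2 y = 9792.95
Solving the 2×2 system: x ≈ -82.8, y ≈ -0.6 km.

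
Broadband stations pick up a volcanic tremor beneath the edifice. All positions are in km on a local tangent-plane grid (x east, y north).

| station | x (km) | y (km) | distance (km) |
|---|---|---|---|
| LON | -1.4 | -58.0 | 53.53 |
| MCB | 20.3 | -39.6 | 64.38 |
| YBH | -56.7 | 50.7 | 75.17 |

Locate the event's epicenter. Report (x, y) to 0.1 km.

Circle about each station: (x + 1.4)² + (y + 58.0)² = 53.53²; (x − 20.3)² + (y + 39.6)² = 64.38²; (x + 56.7)² + (y − 50.7)² = 75.17².
Subtracting pairs of circle equations eliminates x²+y² and gives linear equations (the radical axes):
43.4 x + 36.8 y = -2665.03
-110.6 x + 217.4 y = -365.65
Solving the 2×2 system: x ≈ -41.9, y ≈ -23.0 km.

(-41.9, -23.0)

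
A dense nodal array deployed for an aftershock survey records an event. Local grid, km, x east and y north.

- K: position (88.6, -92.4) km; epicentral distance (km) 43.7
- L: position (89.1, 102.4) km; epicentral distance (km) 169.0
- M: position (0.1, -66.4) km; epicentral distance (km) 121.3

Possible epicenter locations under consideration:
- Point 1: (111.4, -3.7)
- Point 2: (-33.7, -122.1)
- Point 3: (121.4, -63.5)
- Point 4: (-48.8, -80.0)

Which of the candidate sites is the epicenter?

Point 3

For each candidate, compare |candidate − station| to the reported distance:
Point 1: residuals K 47.9, L 60.6, M 6.4 → max 60.6 km
Point 2: residuals K 82.2, L 86.9, M 56.1 → max 86.9 km
Point 3: residuals K 0.0, L 0.0, M 0.0 → max 0.0 km
Point 4: residuals K 94.3, L 59.7, M 70.5 → max 94.3 km
Only Point 3 has all residuals ≈ 0.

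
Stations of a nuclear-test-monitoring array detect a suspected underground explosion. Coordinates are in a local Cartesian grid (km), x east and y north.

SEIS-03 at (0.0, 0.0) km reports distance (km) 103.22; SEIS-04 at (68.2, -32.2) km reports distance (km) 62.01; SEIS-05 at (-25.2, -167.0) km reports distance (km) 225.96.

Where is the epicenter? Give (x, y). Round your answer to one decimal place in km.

x ≈ 101.2 km, y ≈ 20.3 km

Circle about each station: x² + y² = 103.22²; (x − 68.2)² + (y + 32.2)² = 62.01²; (x + 25.2)² + (y + 167.0)² = 225.96².
Subtracting the SEIS-03 equation from the SEIS-04 and SEIS-05 equations removes the quadratic terms:
136.4 x − 64.4 y = 12497.21
-50.4 x − 334.0 y = -11879.51
Solving the 2×2 system: x ≈ 101.2, y ≈ 20.3 km.
Check against SEIS-03 (with the unrounded x, y): √(x²+y²) = 103.22 ≈ 103.22 km. ✓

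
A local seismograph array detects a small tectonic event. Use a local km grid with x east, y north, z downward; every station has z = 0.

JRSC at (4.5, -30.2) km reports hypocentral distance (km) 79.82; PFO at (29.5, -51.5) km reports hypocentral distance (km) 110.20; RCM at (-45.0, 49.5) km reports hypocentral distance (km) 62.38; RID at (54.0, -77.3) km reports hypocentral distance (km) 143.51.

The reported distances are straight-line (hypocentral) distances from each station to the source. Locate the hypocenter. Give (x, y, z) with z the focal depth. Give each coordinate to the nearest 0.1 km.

(-66.8, -3.7, 24.2)

Each station gives a sphere (x−x_i)² + (y−y_i)² + z² = d_i² (stations at z=0).
Subtracting the JRSC sphere from PFO and RCM: z² cancels, leaving linear equations in x and y:
50.0 x − 42.6 y = -3182.60
-99.0 x + 159.4 y = 6022.93
Solving: x ≈ -66.815, y ≈ -3.712 km (keep extra digits for the depth step; rounded: -66.8, -3.7).
Then from the JRSC sphere: z² = 79.82² − (x − 4.5)² − (y + 30.2)² with x = -66.815, y = -3.712, so z ≈ 24.162 ≈ 24.2 km.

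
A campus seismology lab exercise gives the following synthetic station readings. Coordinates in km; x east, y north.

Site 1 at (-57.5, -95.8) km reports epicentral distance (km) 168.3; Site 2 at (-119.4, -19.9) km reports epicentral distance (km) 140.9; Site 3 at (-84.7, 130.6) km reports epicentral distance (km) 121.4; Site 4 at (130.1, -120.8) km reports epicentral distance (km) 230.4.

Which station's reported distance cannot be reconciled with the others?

Site 3

Solve using three stations at a time. Using Site 1, Site 2, Site 4 (subtract circle equations pairwise → linear system) gives (x, y) ≈ (-6.6, 64.7).
Distances from that point to each station vs reported:
  Site 1: calculated 168.3 vs reported 168.3 → residual 0.0 km
  Site 2: calculated 141.0 vs reported 140.9 → residual 0.1 km
  Site 3: calculated 102.2 vs reported 121.4 → residual 19.2 km
  Site 4: calculated 230.4 vs reported 230.4 → residual 0.0 km
Site 1, Site 2, Site 4 are mutually consistent (residuals ≈ 0); Site 3 is off by 19.2 km.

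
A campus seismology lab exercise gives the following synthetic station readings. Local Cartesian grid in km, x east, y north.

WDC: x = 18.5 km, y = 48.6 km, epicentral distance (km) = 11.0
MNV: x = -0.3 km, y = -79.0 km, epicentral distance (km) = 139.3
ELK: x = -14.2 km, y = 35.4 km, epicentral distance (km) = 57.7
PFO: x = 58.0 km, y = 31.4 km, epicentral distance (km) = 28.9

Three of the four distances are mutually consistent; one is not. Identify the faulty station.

WDC

Solve using three stations at a time. Using MNV, ELK, PFO (subtract circle equations pairwise → linear system) gives (x, y) ≈ (40.3, 54.2).
Distances from that point to each station vs reported:
  WDC: calculated 22.5 vs reported 11.0 → residual 11.5 km
  MNV: calculated 139.3 vs reported 139.3 → residual 0.0 km
  ELK: calculated 57.7 vs reported 57.7 → residual 0.0 km
  PFO: calculated 28.9 vs reported 28.9 → residual 0.0 km
MNV, ELK, PFO are mutually consistent (residuals ≈ 0); WDC is off by 11.5 km.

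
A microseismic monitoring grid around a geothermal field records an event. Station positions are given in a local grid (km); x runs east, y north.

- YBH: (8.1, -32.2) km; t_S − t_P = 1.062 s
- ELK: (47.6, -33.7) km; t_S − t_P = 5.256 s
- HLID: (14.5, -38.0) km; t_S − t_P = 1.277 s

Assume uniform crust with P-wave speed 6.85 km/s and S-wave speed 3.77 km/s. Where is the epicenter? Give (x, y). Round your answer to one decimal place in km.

Distance from S−P lag: d = Δt · v_P v_S / (v_P − v_S) = Δt · (6.85·3.77)/(6.85−3.77) ≈ 8.3846·Δt.
So d_YBH = 8.90, d_ELK = 44.07, d_HLID = 10.71 km.
Circle about each station: (x − 8.1)² + (y + 32.2)² = 8.90²; (x − 47.6)² + (y + 33.7)² = 44.07²; (x − 14.5)² + (y + 38.0)² = 10.71².
Subtracting the YBH equation from the ELK and HLID equations removes the quadratic terms:
79.0 x − 3.0 y = 436.05
12.8 x − 11.6 y = 516.31
Solving the 2×2 system: x ≈ 4.0, y ≈ -40.1 km.

x ≈ 4.0 km, y ≈ -40.1 km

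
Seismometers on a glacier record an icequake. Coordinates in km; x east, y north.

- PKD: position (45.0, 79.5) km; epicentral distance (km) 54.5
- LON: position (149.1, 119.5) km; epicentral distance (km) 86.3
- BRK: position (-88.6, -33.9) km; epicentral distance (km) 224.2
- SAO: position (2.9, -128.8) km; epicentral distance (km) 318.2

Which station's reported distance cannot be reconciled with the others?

SAO

Solve using three stations at a time. Using PKD, LON, BRK (subtract circle equations pairwise → linear system) gives (x, y) ≈ (63.5, 130.8).
Distances from that point to each station vs reported:
  PKD: calculated 54.6 vs reported 54.5 → residual 0.1 km
  LON: calculated 86.3 vs reported 86.3 → residual 0.0 km
  BRK: calculated 224.2 vs reported 224.2 → residual 0.0 km
  SAO: calculated 266.6 vs reported 318.2 → residual 51.6 km
PKD, LON, BRK are mutually consistent (residuals ≈ 0); SAO is off by 51.6 km.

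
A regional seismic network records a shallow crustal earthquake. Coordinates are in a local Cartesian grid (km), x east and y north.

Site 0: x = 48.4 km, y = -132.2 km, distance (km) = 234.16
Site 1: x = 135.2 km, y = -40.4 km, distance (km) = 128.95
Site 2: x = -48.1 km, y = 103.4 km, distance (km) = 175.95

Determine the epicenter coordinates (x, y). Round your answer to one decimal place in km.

127.2 km east, 88.3 km north

Circle about each station: (x − 48.4)² + (y + 132.2)² = 234.16²; (x − 135.2)² + (y + 40.4)² = 128.95²; (x + 48.1)² + (y − 103.4)² = 175.95².
Subtracting the Site 0 equation from the Site 1 and Site 2 equations removes the quadratic terms:
173.6 x + 183.6 y = 38294.60
-193.0 x + 471.2 y = 17058.27
Solving the 2×2 system: x ≈ 127.2, y ≈ 88.3 km.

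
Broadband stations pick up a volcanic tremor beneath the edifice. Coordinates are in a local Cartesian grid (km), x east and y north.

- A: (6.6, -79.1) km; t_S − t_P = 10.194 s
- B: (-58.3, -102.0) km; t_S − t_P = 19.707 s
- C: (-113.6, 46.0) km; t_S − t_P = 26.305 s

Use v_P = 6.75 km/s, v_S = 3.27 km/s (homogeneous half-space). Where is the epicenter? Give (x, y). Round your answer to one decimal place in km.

Distance from S−P lag: d = Δt · v_P v_S / (v_P − v_S) = Δt · (6.75·3.27)/(6.75−3.27) ≈ 6.3427·Δt.
So d_A = 64.66, d_B = 125.00, d_C = 166.84 km.
Circle about each station: (x − 6.6)² + (y + 79.1)² = 64.66²; (x + 58.3)² + (y + 102.0)² = 125.00²; (x + 113.6)² + (y − 46.0)² = 166.84².
Subtracting the A equation from the B and C equations removes the quadratic terms:
-129.8 x − 45.8 y = -3941.56
-240.4 x + 250.2 y = -14934.08
Solving the 2×2 system: x ≈ 38.4, y ≈ -22.8 km.

38.4 km east, -22.8 km north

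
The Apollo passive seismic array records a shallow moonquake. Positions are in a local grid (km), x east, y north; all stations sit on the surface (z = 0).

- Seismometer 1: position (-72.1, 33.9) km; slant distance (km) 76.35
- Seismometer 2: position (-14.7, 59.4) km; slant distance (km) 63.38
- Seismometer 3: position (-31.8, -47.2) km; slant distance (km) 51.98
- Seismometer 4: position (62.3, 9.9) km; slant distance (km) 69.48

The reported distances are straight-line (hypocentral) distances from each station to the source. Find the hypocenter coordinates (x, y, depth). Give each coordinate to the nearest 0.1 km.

Each station gives a sphere (x−x_i)² + (y−y_i)² + z² = d_i² (stations at z=0).
Subtracting the Seismometer 1 sphere from Seismometer 2 and Seismometer 3: z² cancels, leaving linear equations in x and y:
114.8 x + 51.0 y = -790.87
80.6 x − 162.2 y = 18.86
Solving: x ≈ -5.601, y ≈ -2.900 km (keep extra digits for the depth step; rounded: -5.6, -2.9).
Then from the Seismometer 1 sphere: z² = 76.35² − (x + 72.1)² − (y − 33.9)² with x = -5.601, y = -2.900, so z ≈ 7.278 ≈ 7.3 km.

(-5.6, -2.9, 7.3)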